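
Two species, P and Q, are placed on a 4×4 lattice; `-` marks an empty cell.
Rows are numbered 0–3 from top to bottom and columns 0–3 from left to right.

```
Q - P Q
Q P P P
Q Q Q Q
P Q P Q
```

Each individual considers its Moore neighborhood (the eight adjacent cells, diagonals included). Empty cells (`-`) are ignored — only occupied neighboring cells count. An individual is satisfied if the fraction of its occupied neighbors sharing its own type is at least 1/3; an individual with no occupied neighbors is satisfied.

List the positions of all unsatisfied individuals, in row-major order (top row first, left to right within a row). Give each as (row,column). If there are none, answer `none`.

(0,3), (1,1), (3,0), (3,2)

Row 0: (0,0)Q 1/2 satisfied · (0,2)P 3/4 satisfied · (0,3)Q 0/3 not
Row 1: (1,0)Q 3/4 satisfied · (1,1)P 2/7 not · (1,2)P 3/7 satisfied · (1,3)P 2/5 satisfied
Row 2: (2,0)Q 3/5 satisfied · (2,1)Q 4/8 satisfied · (2,2)Q 4/8 satisfied · (2,3)Q 2/5 satisfied
Row 3: (3,0)P 0/3 not · (3,1)Q 3/5 satisfied · (3,2)P 0/5 not · (3,3)Q 2/3 satisfied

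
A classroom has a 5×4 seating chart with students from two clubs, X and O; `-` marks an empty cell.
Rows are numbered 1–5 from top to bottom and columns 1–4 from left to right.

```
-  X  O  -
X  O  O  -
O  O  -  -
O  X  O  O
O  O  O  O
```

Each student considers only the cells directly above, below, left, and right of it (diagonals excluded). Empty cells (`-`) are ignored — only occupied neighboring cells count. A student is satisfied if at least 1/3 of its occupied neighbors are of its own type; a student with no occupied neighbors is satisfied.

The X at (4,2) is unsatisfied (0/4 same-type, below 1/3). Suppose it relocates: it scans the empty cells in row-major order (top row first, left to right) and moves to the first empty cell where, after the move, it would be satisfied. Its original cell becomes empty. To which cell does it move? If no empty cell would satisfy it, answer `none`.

Vacating (4,2). Empty cells in order:
  (1,1): 2/2 same-type → satisfied — stop here.

(1,1)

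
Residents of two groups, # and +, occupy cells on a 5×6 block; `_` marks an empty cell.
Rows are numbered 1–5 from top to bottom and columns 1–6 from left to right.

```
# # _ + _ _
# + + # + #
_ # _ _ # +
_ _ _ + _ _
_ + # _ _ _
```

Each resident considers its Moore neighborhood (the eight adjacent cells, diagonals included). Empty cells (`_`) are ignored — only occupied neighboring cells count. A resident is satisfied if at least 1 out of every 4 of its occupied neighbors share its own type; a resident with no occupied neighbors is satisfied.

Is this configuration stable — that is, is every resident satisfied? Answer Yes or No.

No

Row 1: (1,1)# 2/3 ok · (1,2)# 2/4 ok · (1,4)+ 2/3 ok
Row 2: (2,1)# 3/4 ok · (2,2)+ 1/5 unhappy · (2,3)+ 2/5 ok · (2,4)# 1/4 ok · (2,5)+ 2/5 ok · (2,6)# 1/3 ok
Row 3: (3,2)# 1/3 ok · (3,5)# 2/5 ok · (3,6)+ 1/3 ok
Row 4: (4,4)+ 0/2 unhappy
Row 5: (5,2)+ 0/1 unhappy · (5,3)# 0/2 unhappy
For instance (2,2) has only 1/5 same-type neighbors, below 1/4.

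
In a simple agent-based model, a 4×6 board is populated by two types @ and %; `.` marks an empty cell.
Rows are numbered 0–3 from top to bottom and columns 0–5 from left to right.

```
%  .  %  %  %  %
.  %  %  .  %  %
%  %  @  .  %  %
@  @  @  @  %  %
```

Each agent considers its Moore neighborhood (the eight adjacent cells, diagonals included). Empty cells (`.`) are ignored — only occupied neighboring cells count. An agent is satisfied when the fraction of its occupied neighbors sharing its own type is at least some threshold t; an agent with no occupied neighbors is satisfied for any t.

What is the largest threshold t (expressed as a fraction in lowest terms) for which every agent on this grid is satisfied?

1/3

(0,0)% 1/1
(0,2)% 3/3
(0,3)% 4/4
(0,4)% 4/4
(0,5)% 3/3
(1,1)% 5/6
(1,2)% 4/5
(1,4)% 6/6
(1,5)% 5/5
(2,0)% 2/4
(2,1)% 3/7
(2,2)@ 3/6
(2,4)% 5/6
(2,5)% 5/5
(3,0)@ 1/3
(3,1)@ 3/5
(3,2)@ 3/4
(3,3)@ 2/4
(3,4)% 3/4
(3,5)% 3/3
The smallest same-type fraction is 1/3 at (3,0), which reduces to 1/3. Any threshold above that leaves this agent unsatisfied.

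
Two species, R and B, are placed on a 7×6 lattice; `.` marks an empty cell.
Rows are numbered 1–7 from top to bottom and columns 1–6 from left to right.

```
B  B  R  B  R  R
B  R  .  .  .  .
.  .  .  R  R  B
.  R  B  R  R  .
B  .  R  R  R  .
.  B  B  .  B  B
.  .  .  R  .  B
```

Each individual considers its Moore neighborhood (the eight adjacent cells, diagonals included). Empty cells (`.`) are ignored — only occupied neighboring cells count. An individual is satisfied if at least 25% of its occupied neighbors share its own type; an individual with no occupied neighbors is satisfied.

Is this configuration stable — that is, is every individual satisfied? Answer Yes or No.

No

(1,1)B 2/3 ok
(1,2)B 2/4 ok
(1,3)R 1/3 ok
(1,4)B 0/2 unhappy
(1,5)R 1/2 ok
(1,6)R 1/1 ok
(2,1)B 2/3 ok
(2,2)R 1/4 ok
(3,4)R 3/4 ok
(3,5)R 3/4 ok
(3,6)B 0/2 unhappy
(4,2)R 1/3 ok
(4,3)B 0/5 unhappy
(4,4)R 6/7 ok
(4,5)R 5/6 ok
(5,1)B 1/2 ok
(5,3)R 3/6 ok
(5,4)R 4/7 ok
(5,5)R 3/5 ok
(6,2)B 2/3 ok
(6,3)B 1/4 ok
(6,5)B 2/5 ok
(6,6)B 2/3 ok
(7,4)R 0/2 unhappy
(7,6)B 2/2 ok
For instance (1,4) has only 0/2 same-type neighbors, below 1/4.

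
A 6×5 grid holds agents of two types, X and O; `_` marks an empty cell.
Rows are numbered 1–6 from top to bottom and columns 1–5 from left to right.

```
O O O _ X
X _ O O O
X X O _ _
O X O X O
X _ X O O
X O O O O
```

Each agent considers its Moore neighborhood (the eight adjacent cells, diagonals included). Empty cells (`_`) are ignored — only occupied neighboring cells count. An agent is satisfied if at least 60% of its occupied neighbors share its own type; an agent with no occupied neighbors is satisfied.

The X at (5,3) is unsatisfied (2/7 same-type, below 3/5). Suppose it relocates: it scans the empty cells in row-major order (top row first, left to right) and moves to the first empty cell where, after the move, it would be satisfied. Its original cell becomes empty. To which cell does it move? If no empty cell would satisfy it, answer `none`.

Vacating (5,3). Empty cells in order:
  (1,4): 1/5 same-type → still unsatisfied.
  (2,2): 3/8 same-type → still unsatisfied.
  (3,4): 1/7 same-type → still unsatisfied.
  (3,5): 1/4 same-type → still unsatisfied.
  (5,2): 3/7 same-type → still unsatisfied.

none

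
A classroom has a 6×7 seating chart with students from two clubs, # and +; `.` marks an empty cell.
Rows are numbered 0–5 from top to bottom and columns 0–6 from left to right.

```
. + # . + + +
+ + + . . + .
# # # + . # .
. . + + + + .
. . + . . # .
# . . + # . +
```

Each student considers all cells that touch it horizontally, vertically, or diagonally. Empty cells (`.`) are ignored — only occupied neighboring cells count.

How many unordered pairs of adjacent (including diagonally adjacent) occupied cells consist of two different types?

21

Scan each occupied cell's neighbors to the right and below (and the two forward diagonals) so each pair is counted once.
Row 0: +(0,1)–#(0,2)≠ +(0,1)–+(1,1)= +(0,1)–+(1,2)= +(0,1)–+(1,0)= #(0,2)–+(1,2)≠ #(0,2)–+(1,1)≠ +(0,4)–+(0,5)= +(0,4)–+(1,5)= +(0,5)–+(0,6)= +(0,5)–+(1,5)= +(0,6)–+(1,5)=  → 3/11 unlike.
Row 1: +(1,0)–+(1,1)= +(1,0)–#(2,0)≠ +(1,0)–#(2,1)≠ +(1,1)–+(1,2)= +(1,1)–#(2,1)≠ +(1,1)–#(2,2)≠ +(1,1)–#(2,0)≠ +(1,2)–#(2,2)≠ +(1,2)–+(2,3)= +(1,2)–#(2,1)≠ +(1,5)–#(2,5)≠  → 8/11 unlike.
Row 2: #(2,0)–#(2,1)= #(2,1)–#(2,2)= #(2,1)–+(3,2)≠ #(2,2)–+(2,3)≠ #(2,2)–+(3,2)≠ #(2,2)–+(3,3)≠ +(2,3)–+(3,3)= +(2,3)–+(3,4)= +(2,3)–+(3,2)= #(2,5)–+(3,5)≠ #(2,5)–+(3,4)≠  → 6/11 unlike.
Row 3: +(3,2)–+(3,3)= +(3,2)–+(4,2)= +(3,3)–+(3,4)= +(3,3)–+(4,2)= +(3,4)–+(3,5)= +(3,4)–#(4,5)≠ +(3,5)–#(4,5)≠  → 2/7 unlike.
Row 4: +(4,2)–+(5,3)= #(4,5)–+(5,6)≠ #(4,5)–#(5,4)=  → 1/3 unlike.
Row 5: +(5,3)–#(5,4)≠  → 1/1 unlike.
Total adjacent occupied pairs: 44; unlike-type pairs: 21.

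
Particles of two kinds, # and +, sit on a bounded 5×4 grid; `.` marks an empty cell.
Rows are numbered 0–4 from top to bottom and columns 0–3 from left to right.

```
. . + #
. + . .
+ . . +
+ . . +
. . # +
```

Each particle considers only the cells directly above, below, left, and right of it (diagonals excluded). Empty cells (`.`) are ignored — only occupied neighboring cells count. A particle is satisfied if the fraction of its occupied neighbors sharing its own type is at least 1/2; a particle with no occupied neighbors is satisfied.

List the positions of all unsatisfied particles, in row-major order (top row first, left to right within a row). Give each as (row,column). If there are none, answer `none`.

Row 0: (0,2)+ 0/1 ✗ · (0,3)# 0/1 ✗
Row 1: (1,1)+ 0/0 ✓
Row 2: (2,0)+ 1/1 ✓ · (2,3)+ 1/1 ✓
Row 3: (3,0)+ 1/1 ✓ · (3,3)+ 2/2 ✓
Row 4: (4,2)# 0/1 ✗ · (4,3)+ 1/2 ✓

(0,2), (0,3), (4,2)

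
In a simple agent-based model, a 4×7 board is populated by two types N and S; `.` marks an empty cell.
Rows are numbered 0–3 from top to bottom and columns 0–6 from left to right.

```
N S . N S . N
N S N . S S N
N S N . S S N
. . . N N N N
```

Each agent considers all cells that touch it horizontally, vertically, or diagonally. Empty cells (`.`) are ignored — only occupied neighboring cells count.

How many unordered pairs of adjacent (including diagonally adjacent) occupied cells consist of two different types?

Scan each occupied cell's neighbors to the right and below (and the two forward diagonals) so each pair is counted once.
From row 0: 7 unlike of 13 pairs (running 7/13).
From row 1: 9 unlike of 18 pairs (running 16/31).
From row 2: 9 unlike of 13 pairs (running 25/44).
From row 3: 0 unlike of 3 pairs (running 25/47).
Total adjacent occupied pairs: 47; unlike-type pairs: 25.

25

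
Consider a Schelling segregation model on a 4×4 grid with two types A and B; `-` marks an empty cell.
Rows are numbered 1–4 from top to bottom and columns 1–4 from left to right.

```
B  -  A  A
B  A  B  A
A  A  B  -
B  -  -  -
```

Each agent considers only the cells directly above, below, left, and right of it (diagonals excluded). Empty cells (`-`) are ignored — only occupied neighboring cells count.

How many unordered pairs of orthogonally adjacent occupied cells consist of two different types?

Scan each occupied cell's neighbors to the right and below so each pair is counted once.
Row 1: B(1,1)–B(2,1)= A(1,3)–A(1,4)= A(1,3)–B(2,3)≠ A(1,4)–A(2,4)=  → 1/4 unlike.
Row 2: B(2,1)–A(2,2)≠ B(2,1)–A(3,1)≠ A(2,2)–B(2,3)≠ A(2,2)–A(3,2)= B(2,3)–A(2,4)≠ B(2,3)–B(3,3)=  → 4/6 unlike.
Row 3: A(3,1)–A(3,2)= A(3,1)–B(4,1)≠ A(3,2)–B(3,3)≠  → 2/3 unlike.
Total adjacent occupied pairs: 13; unlike-type pairs: 7.

7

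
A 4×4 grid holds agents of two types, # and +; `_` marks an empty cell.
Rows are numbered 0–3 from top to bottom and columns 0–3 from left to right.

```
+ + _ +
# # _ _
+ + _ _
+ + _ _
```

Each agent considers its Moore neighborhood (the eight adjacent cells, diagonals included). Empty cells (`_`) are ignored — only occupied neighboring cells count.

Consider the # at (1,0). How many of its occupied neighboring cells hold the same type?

1

Occupied neighbors of (1,0): (0,0)=+, (0,1)=+, (1,1)=#, (2,0)=+, (2,1)=+.
Same type (#): 1 of 5.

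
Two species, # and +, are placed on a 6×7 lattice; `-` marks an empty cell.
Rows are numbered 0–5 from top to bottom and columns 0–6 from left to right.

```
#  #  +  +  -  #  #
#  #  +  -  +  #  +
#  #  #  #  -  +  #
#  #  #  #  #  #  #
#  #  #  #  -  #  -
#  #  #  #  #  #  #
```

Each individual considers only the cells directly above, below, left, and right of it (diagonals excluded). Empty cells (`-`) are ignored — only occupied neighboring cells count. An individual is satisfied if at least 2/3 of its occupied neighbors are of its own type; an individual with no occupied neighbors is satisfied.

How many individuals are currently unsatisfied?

Row 0: (0,0)# 2/2 ok · (0,1)# 2/3 ok · (0,2)+ 2/3 ok · (0,3)+ 1/1 ok · (0,5)# 2/2 ok · (0,6)# 1/2 unhappy
Row 1: (1,0)# 3/3 ok · (1,1)# 3/4 ok · (1,2)+ 1/3 unhappy · (1,4)+ 0/1 unhappy · (1,5)# 1/4 unhappy · (1,6)+ 0/3 unhappy
Row 2: (2,0)# 3/3 ok · (2,1)# 4/4 ok · (2,2)# 3/4 ok · (2,3)# 2/2 ok · (2,5)+ 0/3 unhappy · (2,6)# 1/3 unhappy
Row 3: (3,0)# 3/3 ok · (3,1)# 4/4 ok · (3,2)# 4/4 ok · (3,3)# 4/4 ok · (3,4)# 2/2 ok · (3,5)# 3/4 ok · (3,6)# 2/2 ok
Row 4: (4,0)# 3/3 ok · (4,1)# 4/4 ok · (4,2)# 4/4 ok · (4,3)# 3/3 ok · (4,5)# 2/2 ok
Row 5: (5,0)# 2/2 ok · (5,1)# 3/3 ok · (5,2)# 3/3 ok · (5,3)# 3/3 ok · (5,4)# 2/2 ok · (5,5)# 3/3 ok · (5,6)# 1/1 ok
Unsatisfied: (0,6), (1,2), (1,4), (1,5), (1,6), (2,5), (2,6) — 7 in total.

7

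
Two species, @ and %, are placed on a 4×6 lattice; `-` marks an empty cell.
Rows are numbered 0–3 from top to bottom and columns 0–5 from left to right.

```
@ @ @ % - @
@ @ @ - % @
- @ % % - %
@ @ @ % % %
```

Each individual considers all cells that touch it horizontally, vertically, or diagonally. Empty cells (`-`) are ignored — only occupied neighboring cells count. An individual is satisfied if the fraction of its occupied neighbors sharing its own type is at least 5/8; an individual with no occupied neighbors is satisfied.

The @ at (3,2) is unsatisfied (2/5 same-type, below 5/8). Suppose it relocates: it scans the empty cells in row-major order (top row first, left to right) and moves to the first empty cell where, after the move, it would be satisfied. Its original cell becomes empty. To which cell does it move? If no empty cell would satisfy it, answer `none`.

(2,0)

Vacating (3,2). Empty cells in order:
  (0,4): 2/4 same-type → still unsatisfied.
  (1,3): 2/6 same-type → still unsatisfied.
  (2,0): 5/5 same-type → satisfied — stop here.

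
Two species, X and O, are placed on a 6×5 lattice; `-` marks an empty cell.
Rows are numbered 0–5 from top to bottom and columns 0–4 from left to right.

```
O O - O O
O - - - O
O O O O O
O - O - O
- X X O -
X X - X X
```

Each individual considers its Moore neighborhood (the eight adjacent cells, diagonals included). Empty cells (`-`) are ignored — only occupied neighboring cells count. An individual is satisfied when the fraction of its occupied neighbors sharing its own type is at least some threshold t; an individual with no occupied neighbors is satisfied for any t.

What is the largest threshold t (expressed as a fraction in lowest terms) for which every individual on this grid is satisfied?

Row 0: (0,0)O 2/2 · (0,1)O 2/2 · (0,3)O 2/2 · (0,4)O 2/2
Row 1: (1,0)O 4/4 · (1,4)O 4/4
Row 2: (2,0)O 3/3 · (2,1)O 5/5 · (2,2)O 3/3 · (2,3)O 5/5 · (2,4)O 3/3
Row 3: (3,0)O 2/3 · (3,2)O 4/6 · (3,4)O 3/3
Row 4: (4,1)X 3/5 · (4,2)X 3/5 · (4,3)O 2/5
Row 5: (5,0)X 2/2 · (5,1)X 3/3 · (5,3)X 2/3 · (5,4)X 1/2
The smallest same-type fraction is 2/5 at (4,3), which reduces to 2/5. Any threshold above that leaves this individual unsatisfied.

2/5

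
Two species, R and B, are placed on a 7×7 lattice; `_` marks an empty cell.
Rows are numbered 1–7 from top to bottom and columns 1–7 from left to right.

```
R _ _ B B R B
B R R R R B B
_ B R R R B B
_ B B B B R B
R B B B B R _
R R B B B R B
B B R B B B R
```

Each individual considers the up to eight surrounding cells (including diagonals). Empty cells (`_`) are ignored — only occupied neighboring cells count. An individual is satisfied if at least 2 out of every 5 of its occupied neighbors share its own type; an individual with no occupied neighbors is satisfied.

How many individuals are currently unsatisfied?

11

(1,1)R 1/2 satisfied
(1,4)B 1/4 not
(1,5)B 2/5 satisfied
(1,6)R 1/5 not
(1,7)B 2/3 satisfied
(2,1)B 1/3 not
(2,2)R 3/5 satisfied
(2,3)R 4/6 satisfied
(2,4)R 5/7 satisfied
(2,5)R 4/8 satisfied
(2,6)B 5/8 satisfied
(2,7)B 4/5 satisfied
(3,2)B 3/6 satisfied
(3,3)R 4/8 satisfied
(3,4)R 5/8 satisfied
(3,5)R 4/8 satisfied
(3,6)B 5/8 satisfied
(3,7)B 4/5 satisfied
(4,2)B 4/6 satisfied
(4,3)B 6/8 satisfied
(4,4)B 5/8 satisfied
(4,5)B 4/8 satisfied
(4,6)R 2/7 not
(4,7)B 2/4 satisfied
(5,1)R 2/4 satisfied
(5,2)B 4/7 satisfied
(5,3)B 7/8 satisfied
(5,4)B 8/8 satisfied
(5,5)B 5/8 satisfied
(5,6)R 2/7 not
(6,1)R 2/5 satisfied
(6,2)R 3/8 not
(6,3)B 6/8 satisfied
(6,4)B 7/8 satisfied
(6,5)B 6/8 satisfied
(6,6)R 2/7 not
(6,7)B 1/4 not
(7,1)B 1/3 not
(7,2)B 2/5 satisfied
(7,3)R 1/5 not
(7,4)B 4/5 satisfied
(7,5)B 4/5 satisfied
(7,6)B 3/5 satisfied
(7,7)R 1/3 not
Unsatisfied: (1,4), (1,6), (2,1), (4,6), (5,6), (6,2), (6,6), (6,7), (7,1), (7,3), (7,7) — 11 in total.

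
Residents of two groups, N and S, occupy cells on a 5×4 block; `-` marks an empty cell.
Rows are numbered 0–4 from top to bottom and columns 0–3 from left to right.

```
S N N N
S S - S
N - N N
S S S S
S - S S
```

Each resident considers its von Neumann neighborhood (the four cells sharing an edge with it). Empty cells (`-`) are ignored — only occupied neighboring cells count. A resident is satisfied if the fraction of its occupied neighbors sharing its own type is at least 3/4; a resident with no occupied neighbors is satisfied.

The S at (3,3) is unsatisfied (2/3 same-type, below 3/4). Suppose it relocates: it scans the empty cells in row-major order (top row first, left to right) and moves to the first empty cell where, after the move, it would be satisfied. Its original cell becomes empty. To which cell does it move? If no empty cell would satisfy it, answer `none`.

Vacating (3,3). Empty cells in order:
  (1,2): 2/4 same-type → still unsatisfied.
  (2,1): 2/4 same-type → still unsatisfied.
  (4,1): 3/3 same-type → satisfied — stop here.

(4,1)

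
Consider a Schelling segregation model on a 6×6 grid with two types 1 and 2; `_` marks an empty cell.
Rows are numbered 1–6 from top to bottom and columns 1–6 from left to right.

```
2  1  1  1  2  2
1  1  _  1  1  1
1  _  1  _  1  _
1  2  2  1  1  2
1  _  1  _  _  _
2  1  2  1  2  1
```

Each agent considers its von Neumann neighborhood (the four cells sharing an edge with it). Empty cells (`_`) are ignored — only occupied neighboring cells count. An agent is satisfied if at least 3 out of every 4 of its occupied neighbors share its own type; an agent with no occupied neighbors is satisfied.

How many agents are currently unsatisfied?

22

(1,1)2 0/2 unhappy
(1,2)1 2/3 unhappy
(1,3)1 2/2 ok
(1,4)1 2/3 unhappy
(1,5)2 1/3 unhappy
(1,6)2 1/2 unhappy
(2,1)1 2/3 unhappy
(2,2)1 2/2 ok
(2,4)1 2/2 ok
(2,5)1 3/4 ok
(2,6)1 1/2 unhappy
(3,1)1 2/2 ok
(3,3)1 0/1 unhappy
(3,5)1 2/2 ok
(4,1)1 2/3 unhappy
(4,2)2 1/2 unhappy
(4,3)2 1/4 unhappy
(4,4)1 1/2 unhappy
(4,5)1 2/3 unhappy
(4,6)2 0/1 unhappy
(5,1)1 1/2 unhappy
(5,3)1 0/2 unhappy
(6,1)2 0/2 unhappy
(6,2)1 0/2 unhappy
(6,3)2 0/3 unhappy
(6,4)1 0/2 unhappy
(6,5)2 0/2 unhappy
(6,6)1 0/1 unhappy
Unsatisfied: (1,1), (1,2), (1,4), (1,5), (1,6), (2,1), (2,6), (3,3), (4,1), (4,2), (4,3), (4,4), (4,5), (4,6), (5,1), (5,3), (6,1), (6,2), (6,3), (6,4), (6,5), (6,6) — 22 in total.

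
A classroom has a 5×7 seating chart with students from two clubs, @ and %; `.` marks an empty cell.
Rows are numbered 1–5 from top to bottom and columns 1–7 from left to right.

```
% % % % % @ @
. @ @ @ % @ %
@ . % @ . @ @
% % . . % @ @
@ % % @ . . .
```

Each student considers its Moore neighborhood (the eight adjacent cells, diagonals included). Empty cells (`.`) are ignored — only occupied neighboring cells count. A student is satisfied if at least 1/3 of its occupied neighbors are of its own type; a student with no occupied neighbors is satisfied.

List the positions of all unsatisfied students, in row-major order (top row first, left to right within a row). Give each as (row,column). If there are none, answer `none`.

(2,4), (2,5), (2,7), (3,3), (4,5), (5,1), (5,4)

(1,1)% 1/2 ✓
(1,2)% 2/4 ✓
(1,3)% 2/5 ✓
(1,4)% 3/5 ✓
(1,5)% 2/5 ✓
(1,6)@ 2/5 ✓
(1,7)@ 2/3 ✓
(2,2)@ 2/6 ✓
(2,3)@ 3/7 ✓
(2,4)@ 2/7 ✗
(2,5)% 2/7 ✗
(2,6)@ 4/7 ✓
(2,7)% 0/5 ✗
(3,1)@ 1/3 ✓
(3,3)% 1/5 ✗
(3,4)@ 2/5 ✓
(3,6)@ 4/7 ✓
(3,7)@ 4/5 ✓
(4,1)% 2/4 ✓
(4,2)% 4/6 ✓
(4,5)% 0/4 ✗
(4,6)@ 3/4 ✓
(4,7)@ 3/3 ✓
(5,1)@ 0/3 ✗
(5,2)% 3/4 ✓
(5,3)% 2/3 ✓
(5,4)@ 0/2 ✗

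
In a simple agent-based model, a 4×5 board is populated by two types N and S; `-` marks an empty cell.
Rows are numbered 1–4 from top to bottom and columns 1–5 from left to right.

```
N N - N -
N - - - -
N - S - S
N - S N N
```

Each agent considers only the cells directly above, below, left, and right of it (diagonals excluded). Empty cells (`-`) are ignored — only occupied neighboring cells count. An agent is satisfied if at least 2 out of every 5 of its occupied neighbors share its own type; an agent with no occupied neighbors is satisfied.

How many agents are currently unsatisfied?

(1,1)N 2/2 ok
(1,2)N 1/1 ok
(1,4)N 0/0 ok
(2,1)N 2/2 ok
(3,1)N 2/2 ok
(3,3)S 1/1 ok
(3,5)S 0/1 unhappy
(4,1)N 1/1 ok
(4,3)S 1/2 ok
(4,4)N 1/2 ok
(4,5)N 1/2 ok
Unsatisfied: (3,5) — 1 in total.

1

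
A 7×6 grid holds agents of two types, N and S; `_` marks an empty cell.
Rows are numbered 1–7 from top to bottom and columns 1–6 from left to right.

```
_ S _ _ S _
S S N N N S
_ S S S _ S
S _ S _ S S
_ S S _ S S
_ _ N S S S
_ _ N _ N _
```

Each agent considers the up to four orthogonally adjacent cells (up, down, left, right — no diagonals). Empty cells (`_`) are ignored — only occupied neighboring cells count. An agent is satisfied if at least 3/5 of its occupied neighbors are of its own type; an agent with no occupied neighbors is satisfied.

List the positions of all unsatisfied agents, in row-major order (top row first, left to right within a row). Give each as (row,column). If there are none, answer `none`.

Row 1: (1,2)S 1/1 satisfied · (1,5)S 0/1 not
Row 2: (2,1)S 1/1 satisfied · (2,2)S 3/4 satisfied · (2,3)N 1/3 not · (2,4)N 2/3 satisfied · (2,5)N 1/3 not · (2,6)S 1/2 not
Row 3: (3,2)S 2/2 satisfied · (3,3)S 3/4 satisfied · (3,4)S 1/2 not · (3,6)S 2/2 satisfied
Row 4: (4,1)S 0/0 satisfied · (4,3)S 2/2 satisfied · (4,5)S 2/2 satisfied · (4,6)S 3/3 satisfied
Row 5: (5,2)S 1/1 satisfied · (5,3)S 2/3 satisfied · (5,5)S 3/3 satisfied · (5,6)S 3/3 satisfied
Row 6: (6,3)N 1/3 not · (6,4)S 1/2 not · (6,5)S 3/4 satisfied · (6,6)S 2/2 satisfied
Row 7: (7,3)N 1/1 satisfied · (7,5)N 0/1 not

(1,5), (2,3), (2,5), (2,6), (3,4), (6,3), (6,4), (7,5)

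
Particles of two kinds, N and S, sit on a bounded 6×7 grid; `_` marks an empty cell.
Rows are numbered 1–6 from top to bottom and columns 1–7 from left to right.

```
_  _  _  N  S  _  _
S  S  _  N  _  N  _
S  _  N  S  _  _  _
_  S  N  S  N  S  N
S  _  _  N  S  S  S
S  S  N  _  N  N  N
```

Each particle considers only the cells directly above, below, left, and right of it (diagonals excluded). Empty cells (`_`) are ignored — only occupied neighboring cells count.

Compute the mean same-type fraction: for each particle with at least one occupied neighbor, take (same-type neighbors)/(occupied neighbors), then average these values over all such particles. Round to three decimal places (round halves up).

0.450

Row 1: (1,4)N 1/2 · (1,5)S 0/1
Row 2: (2,1)S 2/2 · (2,2)S 1/1 · (2,4)N 1/2 · (2,6)N — no occupied neighbors
Row 3: (3,1)S 1/1 · (3,3)N 1/2 · (3,4)S 1/3
Row 4: (4,2)S 0/1 · (4,3)N 1/3 · (4,4)S 1/4 · (4,5)N 0/3 · (4,6)S 1/3 · (4,7)N 0/2
Row 5: (5,1)S 1/1 · (5,4)N 0/2 · (5,5)S 1/4 · (5,6)S 3/4 · (5,7)S 1/3
Row 6: (6,1)S 2/2 · (6,2)S 1/2 · (6,3)N 0/1 · (6,5)N 1/2 · (6,6)N 2/3 · (6,7)N 1/2
Sum over 25 particles: 1/2 + 0/1 + 2/2 + 1/1 + 1/2 + 1/1 + 1/2 + 1/3 + 0/1 + 1/3 + 1/4 + 0/3 + 1/3 + 0/2 + 1/1 + 0/2 + 1/4 + 3/4 + 1/3 + 2/2 + 1/2 + 0/1 + 1/2 + 2/3 + 1/2 = 45/4; mean = 45/4 ÷ 25 = 9/20 = 0.45 → 0.450.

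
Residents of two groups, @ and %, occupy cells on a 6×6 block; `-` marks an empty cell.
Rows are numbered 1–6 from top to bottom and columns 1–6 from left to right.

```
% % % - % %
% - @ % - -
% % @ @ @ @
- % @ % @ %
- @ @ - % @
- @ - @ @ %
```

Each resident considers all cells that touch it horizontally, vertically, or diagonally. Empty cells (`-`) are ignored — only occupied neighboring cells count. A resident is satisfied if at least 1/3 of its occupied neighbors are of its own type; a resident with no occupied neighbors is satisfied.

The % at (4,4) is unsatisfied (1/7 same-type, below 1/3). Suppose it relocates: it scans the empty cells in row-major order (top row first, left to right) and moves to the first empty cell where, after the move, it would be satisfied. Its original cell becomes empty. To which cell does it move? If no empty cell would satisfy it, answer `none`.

Vacating (4,4). Empty cells in order:
  (1,4): 3/4 same-type → satisfied — stop here.

(1,4)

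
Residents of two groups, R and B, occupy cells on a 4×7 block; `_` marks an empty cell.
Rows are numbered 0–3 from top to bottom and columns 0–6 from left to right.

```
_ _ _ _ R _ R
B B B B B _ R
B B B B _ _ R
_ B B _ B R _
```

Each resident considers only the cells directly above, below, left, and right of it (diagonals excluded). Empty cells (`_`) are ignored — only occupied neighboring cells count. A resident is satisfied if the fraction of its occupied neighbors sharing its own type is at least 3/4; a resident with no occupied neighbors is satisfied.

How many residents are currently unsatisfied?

Row 0: (0,4)R 0/1 ✗ · (0,6)R 1/1 ✓
Row 1: (1,0)B 2/2 ✓ · (1,1)B 3/3 ✓ · (1,2)B 3/3 ✓ · (1,3)B 3/3 ✓ · (1,4)B 1/2 ✗ · (1,6)R 2/2 ✓
Row 2: (2,0)B 2/2 ✓ · (2,1)B 4/4 ✓ · (2,2)B 4/4 ✓ · (2,3)B 2/2 ✓ · (2,6)R 1/1 ✓
Row 3: (3,1)B 2/2 ✓ · (3,2)B 2/2 ✓ · (3,4)B 0/1 ✗ · (3,5)R 0/1 ✗
Unsatisfied: (0,4), (1,4), (3,4), (3,5) — 4 in total.

4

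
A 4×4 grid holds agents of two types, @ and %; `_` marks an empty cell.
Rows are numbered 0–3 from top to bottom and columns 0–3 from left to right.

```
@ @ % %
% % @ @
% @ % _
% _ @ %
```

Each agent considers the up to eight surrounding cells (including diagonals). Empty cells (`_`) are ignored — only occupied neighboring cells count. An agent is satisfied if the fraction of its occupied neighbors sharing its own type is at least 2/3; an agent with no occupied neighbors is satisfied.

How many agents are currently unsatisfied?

Row 0: (0,0)@ 1/3 unhappy · (0,1)@ 2/5 unhappy · (0,2)% 2/5 unhappy · (0,3)% 1/3 unhappy
Row 1: (1,0)% 2/5 unhappy · (1,1)% 4/8 unhappy · (1,2)@ 3/7 unhappy · (1,3)@ 1/4 unhappy
Row 2: (2,0)% 3/4 ok · (2,1)@ 2/7 unhappy · (2,2)% 2/6 unhappy
Row 3: (3,0)% 1/2 unhappy · (3,2)@ 1/3 unhappy · (3,3)% 1/2 unhappy
Unsatisfied: (0,0), (0,1), (0,2), (0,3), (1,0), (1,1), (1,2), (1,3), (2,1), (2,2), (3,0), (3,2), (3,3) — 13 in total.

13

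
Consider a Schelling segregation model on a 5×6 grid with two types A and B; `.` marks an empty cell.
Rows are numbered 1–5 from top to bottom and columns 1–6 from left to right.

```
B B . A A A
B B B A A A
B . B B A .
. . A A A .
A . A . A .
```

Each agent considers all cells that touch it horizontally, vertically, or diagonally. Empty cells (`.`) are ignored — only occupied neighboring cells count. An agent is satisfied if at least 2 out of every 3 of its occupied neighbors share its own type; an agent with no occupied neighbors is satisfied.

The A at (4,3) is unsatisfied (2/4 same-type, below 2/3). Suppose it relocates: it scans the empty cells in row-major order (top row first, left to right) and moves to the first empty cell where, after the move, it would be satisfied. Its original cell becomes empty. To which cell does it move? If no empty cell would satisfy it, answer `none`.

(3,6)

Vacating (4,3). Empty cells in order:
  (1,3): 2/5 same-type → still unsatisfied.
  (3,2): 0/5 same-type → still unsatisfied.
  (3,6): 4/4 same-type → satisfied — stop here.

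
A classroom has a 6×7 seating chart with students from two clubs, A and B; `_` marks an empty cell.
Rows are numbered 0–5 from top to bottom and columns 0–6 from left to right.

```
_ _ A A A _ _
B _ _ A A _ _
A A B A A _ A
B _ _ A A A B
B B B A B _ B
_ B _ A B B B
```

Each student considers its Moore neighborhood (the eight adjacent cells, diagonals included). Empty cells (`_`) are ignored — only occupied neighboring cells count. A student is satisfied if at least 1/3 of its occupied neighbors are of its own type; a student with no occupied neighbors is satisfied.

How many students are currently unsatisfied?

5

(0,2)A 2/2 ✓
(0,3)A 4/4 ✓
(0,4)A 3/3 ✓
(1,0)B 0/2 ✗
(1,3)A 6/7 ✓
(1,4)A 5/5 ✓
(2,0)A 1/3 ✓
(2,1)A 1/4 ✗
(2,2)B 0/4 ✗
(2,3)A 5/6 ✓
(2,4)A 6/6 ✓
(2,6)A 1/2 ✓
(3,0)B 2/4 ✓
(3,3)A 4/7 ✓
(3,4)A 5/6 ✓
(3,5)A 3/6 ✓
(3,6)B 1/3 ✓
(4,0)B 3/3 ✓
(4,1)B 4/4 ✓
(4,2)B 2/5 ✓
(4,3)A 3/6 ✓
(4,4)B 2/7 ✗
(4,6)B 3/4 ✓
(5,1)B 3/3 ✓
(5,3)A 1/4 ✗
(5,4)B 2/4 ✓
(5,5)B 4/4 ✓
(5,6)B 2/2 ✓
Unsatisfied: (1,0), (2,1), (2,2), (4,4), (5,3) — 5 in total.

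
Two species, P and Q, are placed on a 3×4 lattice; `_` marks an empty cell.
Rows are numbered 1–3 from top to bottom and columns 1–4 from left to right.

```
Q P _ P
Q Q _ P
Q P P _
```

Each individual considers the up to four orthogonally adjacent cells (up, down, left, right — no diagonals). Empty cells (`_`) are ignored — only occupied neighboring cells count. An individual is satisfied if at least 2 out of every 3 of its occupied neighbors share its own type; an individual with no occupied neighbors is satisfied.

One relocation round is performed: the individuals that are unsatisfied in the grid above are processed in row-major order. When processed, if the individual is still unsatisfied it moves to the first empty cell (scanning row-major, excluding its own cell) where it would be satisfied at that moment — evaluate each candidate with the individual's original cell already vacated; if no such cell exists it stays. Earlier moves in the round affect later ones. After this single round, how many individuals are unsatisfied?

Initially unsatisfied (in order): (1,1), (1,2), (2,2), (3,1), (3,2).
  (1,1): no empty cell satisfies it; stays.
  (1,2) → (1,3).
  (2,2): no empty cell satisfies it; stays.
  (3,1) → (1,2).
  (3,2) → (2,3).
Resulting grid:
Q Q P P
Q Q P P
_ _ P _
All satisfied now.

0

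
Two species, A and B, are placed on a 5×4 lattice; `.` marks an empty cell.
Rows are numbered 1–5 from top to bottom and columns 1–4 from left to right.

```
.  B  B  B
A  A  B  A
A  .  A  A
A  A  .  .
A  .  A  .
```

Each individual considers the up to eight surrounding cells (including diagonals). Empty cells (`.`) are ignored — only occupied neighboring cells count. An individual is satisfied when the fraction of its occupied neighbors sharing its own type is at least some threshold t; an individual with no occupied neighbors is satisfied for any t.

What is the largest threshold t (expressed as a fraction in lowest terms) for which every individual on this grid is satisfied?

(1,2)B 2/4
(1,3)B 3/5
(1,4)B 2/3
(2,1)A 2/3
(2,2)A 3/6
(2,3)B 3/7
(2,4)A 2/5
(3,1)A 4/4
(3,3)A 4/5
(3,4)A 2/3
(4,1)A 3/3
(4,2)A 5/5
(5,1)A 2/2
(5,3)A 1/1
The smallest same-type fraction is 2/5 at (2,4), which reduces to 2/5. Any threshold above that leaves this individual unsatisfied.

2/5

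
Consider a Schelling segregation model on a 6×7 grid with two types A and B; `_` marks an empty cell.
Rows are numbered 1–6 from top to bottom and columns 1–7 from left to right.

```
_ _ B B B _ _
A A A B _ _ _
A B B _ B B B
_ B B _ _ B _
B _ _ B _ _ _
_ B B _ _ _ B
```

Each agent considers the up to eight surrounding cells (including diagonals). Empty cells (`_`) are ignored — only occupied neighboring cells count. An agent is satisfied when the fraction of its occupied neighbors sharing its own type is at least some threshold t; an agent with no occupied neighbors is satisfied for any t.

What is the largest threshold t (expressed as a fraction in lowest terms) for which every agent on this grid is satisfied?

1/6

Row 1: (1,3)B 2/4 · (1,4)B 3/4 · (1,5)B 2/2
Row 2: (2,1)A 2/3 · (2,2)A 3/6 · (2,3)A 1/6 · (2,4)B 5/6
Row 3: (3,1)A 2/4 · (3,2)B 3/7 · (3,3)B 4/6 · (3,5)B 3/3 · (3,6)B 3/3 · (3,7)B 2/2
Row 4: (4,2)B 4/5 · (4,3)B 4/4 · (4,6)B 3/3
Row 5: (5,1)B 2/2 · (5,4)B 2/2
Row 6: (6,2)B 2/2 · (6,3)B 2/2 · (6,7)B — no occupied neighbors
The smallest same-type fraction is 1/6 at (2,3), which reduces to 1/6. Any threshold above that leaves this agent unsatisfied.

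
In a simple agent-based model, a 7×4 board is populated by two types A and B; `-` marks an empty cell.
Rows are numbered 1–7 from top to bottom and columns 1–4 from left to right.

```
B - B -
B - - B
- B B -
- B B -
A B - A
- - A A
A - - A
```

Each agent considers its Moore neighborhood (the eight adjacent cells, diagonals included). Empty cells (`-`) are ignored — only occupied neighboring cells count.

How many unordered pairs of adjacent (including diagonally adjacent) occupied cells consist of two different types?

4

Scan each occupied cell's neighbors to the right and below (and the two forward diagonals) so each pair is counted once.
Row 1: B(1,1)–B(2,1)= B(1,3)–B(2,4)=  → 0/2 unlike.
Row 2: B(2,1)–B(3,2)= B(2,4)–B(3,3)=  → 0/2 unlike.
Row 3: B(3,2)–B(3,3)= B(3,2)–B(4,2)= B(3,2)–B(4,3)= B(3,3)–B(4,3)= B(3,3)–B(4,2)=  → 0/5 unlike.
Row 4: B(4,2)–B(4,3)= B(4,2)–B(5,2)= B(4,2)–A(5,1)≠ B(4,3)–A(5,4)≠ B(4,3)–B(5,2)=  → 2/5 unlike.
Row 5: A(5,1)–B(5,2)≠ B(5,2)–A(6,3)≠ A(5,4)–A(6,4)= A(5,4)–A(6,3)=  → 2/4 unlike.
Row 6: A(6,3)–A(6,4)= A(6,3)–A(7,4)= A(6,4)–A(7,4)=  → 0/3 unlike.
Total adjacent occupied pairs: 21; unlike-type pairs: 4.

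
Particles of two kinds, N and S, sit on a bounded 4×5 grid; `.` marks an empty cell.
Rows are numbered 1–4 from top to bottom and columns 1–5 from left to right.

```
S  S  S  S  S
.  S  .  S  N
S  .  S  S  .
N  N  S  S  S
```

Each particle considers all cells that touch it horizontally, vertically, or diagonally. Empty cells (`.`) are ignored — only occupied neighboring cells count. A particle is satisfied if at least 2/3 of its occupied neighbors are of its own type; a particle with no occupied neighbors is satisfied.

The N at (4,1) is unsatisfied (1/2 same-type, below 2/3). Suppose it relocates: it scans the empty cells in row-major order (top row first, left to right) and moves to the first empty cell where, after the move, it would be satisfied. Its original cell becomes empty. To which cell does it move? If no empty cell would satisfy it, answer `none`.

none

Vacating (4,1). Empty cells in order:
  (2,1): 0/4 same-type → still unsatisfied.
  (2,3): 0/7 same-type → still unsatisfied.
  (3,2): 1/5 same-type → still unsatisfied.
  (3,5): 1/5 same-type → still unsatisfied.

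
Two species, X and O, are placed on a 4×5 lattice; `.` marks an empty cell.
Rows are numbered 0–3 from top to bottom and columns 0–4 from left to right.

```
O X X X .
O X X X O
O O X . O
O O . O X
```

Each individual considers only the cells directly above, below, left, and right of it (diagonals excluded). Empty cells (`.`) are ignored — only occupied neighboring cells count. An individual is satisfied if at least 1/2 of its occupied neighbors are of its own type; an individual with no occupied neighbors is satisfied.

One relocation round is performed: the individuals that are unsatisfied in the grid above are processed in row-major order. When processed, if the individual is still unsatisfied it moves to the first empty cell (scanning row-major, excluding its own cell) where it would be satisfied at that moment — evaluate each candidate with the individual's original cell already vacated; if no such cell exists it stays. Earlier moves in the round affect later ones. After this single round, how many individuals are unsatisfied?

Initially unsatisfied (in order): (3,3), (3,4).
  (3,3) → (0,4).
  (3,4) → (2,3).
Resulting grid:
O X X X O
O X X X O
O O X X O
O O . . .
All satisfied now.

0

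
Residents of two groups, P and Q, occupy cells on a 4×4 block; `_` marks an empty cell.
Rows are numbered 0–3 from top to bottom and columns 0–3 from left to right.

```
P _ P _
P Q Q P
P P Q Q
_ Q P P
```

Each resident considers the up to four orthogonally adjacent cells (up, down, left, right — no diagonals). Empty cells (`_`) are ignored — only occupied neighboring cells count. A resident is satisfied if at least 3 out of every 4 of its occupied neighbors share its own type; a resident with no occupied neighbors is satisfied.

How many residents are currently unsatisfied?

11

(0,0)P 1/1 ✓
(0,2)P 0/1 ✗
(1,0)P 2/3 ✗
(1,1)Q 1/3 ✗
(1,2)Q 2/4 ✗
(1,3)P 0/2 ✗
(2,0)P 2/2 ✓
(2,1)P 1/4 ✗
(2,2)Q 2/4 ✗
(2,3)Q 1/3 ✗
(3,1)Q 0/2 ✗
(3,2)P 1/3 ✗
(3,3)P 1/2 ✗
Unsatisfied: (0,2), (1,0), (1,1), (1,2), (1,3), (2,1), (2,2), (2,3), (3,1), (3,2), (3,3) — 11 in total.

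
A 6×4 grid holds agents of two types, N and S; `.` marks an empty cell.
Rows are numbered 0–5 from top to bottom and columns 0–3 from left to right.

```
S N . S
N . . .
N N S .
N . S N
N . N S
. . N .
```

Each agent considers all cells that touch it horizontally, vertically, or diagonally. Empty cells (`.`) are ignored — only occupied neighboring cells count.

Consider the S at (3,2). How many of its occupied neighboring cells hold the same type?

2

Occupied neighbors of (3,2): (2,1)=N, (2,2)=S, (3,3)=N, (4,2)=N, (4,3)=S.
Same type (S): 2 of 5.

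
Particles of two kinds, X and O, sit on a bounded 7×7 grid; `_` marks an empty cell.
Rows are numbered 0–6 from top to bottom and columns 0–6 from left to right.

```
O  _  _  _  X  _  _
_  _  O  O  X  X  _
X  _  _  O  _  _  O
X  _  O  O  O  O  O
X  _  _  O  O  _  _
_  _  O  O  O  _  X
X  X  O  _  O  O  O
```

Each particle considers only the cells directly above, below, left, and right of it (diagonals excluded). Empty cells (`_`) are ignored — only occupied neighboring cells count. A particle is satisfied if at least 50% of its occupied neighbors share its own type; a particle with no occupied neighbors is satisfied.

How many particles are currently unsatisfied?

Row 0: (0,0)O 0/0 ✓ · (0,4)X 1/1 ✓
Row 1: (1,2)O 1/1 ✓ · (1,3)O 2/3 ✓ · (1,4)X 2/3 ✓ · (1,5)X 1/1 ✓
Row 2: (2,0)X 1/1 ✓ · (2,3)O 2/2 ✓ · (2,6)O 1/1 ✓
Row 3: (3,0)X 2/2 ✓ · (3,2)O 1/1 ✓ · (3,3)O 4/4 ✓ · (3,4)O 3/3 ✓ · (3,5)O 2/2 ✓ · (3,6)O 2/2 ✓
Row 4: (4,0)X 1/1 ✓ · (4,3)O 3/3 ✓ · (4,4)O 3/3 ✓
Row 5: (5,2)O 2/2 ✓ · (5,3)O 3/3 ✓ · (5,4)O 3/3 ✓ · (5,6)X 0/1 ✗
Row 6: (6,0)X 1/1 ✓ · (6,1)X 1/2 ✓ · (6,2)O 1/2 ✓ · (6,4)O 2/2 ✓ · (6,5)O 2/2 ✓ · (6,6)O 1/2 ✓
Unsatisfied: (5,6) — 1 in total.

1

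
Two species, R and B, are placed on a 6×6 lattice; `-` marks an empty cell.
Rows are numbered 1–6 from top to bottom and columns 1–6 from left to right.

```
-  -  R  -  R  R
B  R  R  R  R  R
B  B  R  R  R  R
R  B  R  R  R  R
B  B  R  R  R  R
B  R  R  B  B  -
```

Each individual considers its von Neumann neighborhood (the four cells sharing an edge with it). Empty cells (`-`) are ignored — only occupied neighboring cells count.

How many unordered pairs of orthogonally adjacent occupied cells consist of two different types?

13

Scan each occupied cell's neighbors to the right and below so each pair is counted once.
From row 1: 0 unlike of 4 pairs (running 0/4).
From row 2: 2 unlike of 11 pairs (running 2/15).
From row 3: 2 unlike of 11 pairs (running 4/26).
From row 4: 3 unlike of 11 pairs (running 7/37).
From row 5: 4 unlike of 10 pairs (running 11/47).
From row 6: 2 unlike of 4 pairs (running 13/51).
Total adjacent occupied pairs: 51; unlike-type pairs: 13.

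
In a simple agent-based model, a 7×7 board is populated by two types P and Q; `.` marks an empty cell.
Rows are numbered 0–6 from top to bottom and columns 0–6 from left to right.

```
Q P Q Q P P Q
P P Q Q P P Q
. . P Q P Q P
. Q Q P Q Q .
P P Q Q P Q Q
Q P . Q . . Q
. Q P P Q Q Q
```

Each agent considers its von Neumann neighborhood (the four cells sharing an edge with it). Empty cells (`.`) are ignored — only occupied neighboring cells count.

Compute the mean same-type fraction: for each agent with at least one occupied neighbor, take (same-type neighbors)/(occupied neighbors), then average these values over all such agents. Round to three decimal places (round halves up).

(0,0)Q 0/2
(0,1)P 1/3
(0,2)Q 2/3
(0,3)Q 2/3
(0,4)P 2/3
(0,5)P 2/3
(0,6)Q 1/2
(1,0)P 1/2
(1,1)P 2/3
(1,2)Q 2/4
(1,3)Q 3/4
(1,4)P 3/4
(1,5)P 2/4
(1,6)Q 1/3
(2,2)P 0/3
(2,3)Q 1/4
(2,4)P 1/4
(2,5)Q 1/4
(2,6)P 0/2
(3,1)Q 1/2
(3,2)Q 2/4
(3,3)P 0/4
(3,4)Q 1/4
(3,5)Q 3/3
(4,0)P 1/2
(4,1)P 2/4
(4,2)Q 2/3
(4,3)Q 2/4
(4,4)P 0/3
(4,5)Q 2/3
(4,6)Q 2/2
(5,0)Q 0/2
(5,1)P 1/3
(5,3)Q 1/2
(5,6)Q 2/2
(6,1)Q 0/2
(6,2)P 1/2
(6,3)P 1/3
(6,4)Q 1/2
(6,5)Q 2/2
(6,6)Q 2/2
Sum over 41 agents: 0/2 + 1/3 + 2/3 + 2/3 + 2/3 + 2/3 + 1/2 + 1/2 + 2/3 + 2/4 + 3/4 + 3/4 + 2/4 + 1/3 + 0/3 + 1/4 + 1/4 + 1/4 + 0/2 + 1/2 + 2/4 + 0/4 + 1/4 + 3/3 + 1/2 + 2/4 + 2/3 + 2/4 + 0/3 + 2/3 + 2/2 + 0/2 + 1/3 + 1/2 + 2/2 + 0/2 + 1/2 + 1/3 + 1/2 + 2/2 + 2/2 = 39/2; mean = 39/2 ÷ 41 = 39/82 = 0.475609… → 0.476.

0.476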